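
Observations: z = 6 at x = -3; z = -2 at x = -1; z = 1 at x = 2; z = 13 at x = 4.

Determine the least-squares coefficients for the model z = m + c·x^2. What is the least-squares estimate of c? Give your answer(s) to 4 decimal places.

c = 1.0000

With design matrix A, AᵀA = [[4, 30]; [30, 354]] and Aᵀz = [18, 264]ᵀ.
det = 4·354 − 30² = 516.
m = (18·354 − 30·264)/516 = -3; c = (4·264 − 30·18)/516 = 1.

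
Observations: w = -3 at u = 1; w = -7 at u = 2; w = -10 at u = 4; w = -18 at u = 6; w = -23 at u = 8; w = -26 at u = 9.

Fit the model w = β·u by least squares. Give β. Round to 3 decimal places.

β = -2.886

The normal system AᵀA·[β]ᵀ = Aᵀw is [[202]]·[β]ᵀ = [-583]ᵀ.
Hence β = -583 / 202 ≈ -2.88614.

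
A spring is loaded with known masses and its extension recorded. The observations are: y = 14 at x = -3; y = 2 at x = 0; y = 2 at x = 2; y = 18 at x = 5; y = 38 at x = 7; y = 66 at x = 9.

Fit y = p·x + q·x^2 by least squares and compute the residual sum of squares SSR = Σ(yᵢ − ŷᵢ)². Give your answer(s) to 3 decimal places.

SSR = 6.328

The normal system AᵀA·[p, q]ᵀ = Aᵀy is [[168, 1178]; [1178, 9684]]·[p, q]ᵀ = [912, 7792]ᵀ.
det = 168·9684 − 1178² = 239228.
p = (912·9684 − 1178·7792)/239228 = -86792/59807; q = (168·7792 − 1178·912)/239228 = 58680/59807.
Residuals: 48802/59807, 2, 58478/59807, 43486/59807, 4890/59807, -24690/59807; SSR = 378440/59807.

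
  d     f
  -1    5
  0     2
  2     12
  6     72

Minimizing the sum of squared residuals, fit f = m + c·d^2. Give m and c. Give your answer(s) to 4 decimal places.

m = 3.0910, c = 1.9180

Normal-equation sums: Σ1 = 4, Σd^2 = 41, Σd^2·d^2 = 1313.
And Σf = 91, Σd^2·f = 2645.
AᵀA·[m, c]ᵀ = Aᵀf becomes [[4, 41]; [41, 1313]]·[m, c]ᵀ = [91, 2645]ᵀ.
det = 4·1313 − 41² = 3571.
m = (91·1313 − 41·2645)/3571 = 11038/3571; c = (4·2645 − 41·91)/3571 = 6849/3571.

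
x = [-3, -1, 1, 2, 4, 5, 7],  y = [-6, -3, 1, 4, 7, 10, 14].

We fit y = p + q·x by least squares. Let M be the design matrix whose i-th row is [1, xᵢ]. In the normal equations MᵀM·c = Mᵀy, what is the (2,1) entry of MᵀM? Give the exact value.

15

Row 2 ↔ basis x, column 1 ↔ basis 1, so (MᵀM)_{2,1} = Σᵢ x = (-3)·(1) + (-1)·(1) + (1)·(1) + (2)·(1) + (4)·(1) + (5)·(1) + (7)·(1) = 15.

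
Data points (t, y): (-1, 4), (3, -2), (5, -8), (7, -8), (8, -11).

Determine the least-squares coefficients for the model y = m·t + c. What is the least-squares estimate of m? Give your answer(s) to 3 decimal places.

The normal equations are: 148·m + 22·c = -194;  22·m + 5·c = -25.
Determinant 148·5 − 22² = 256.
m = ((-194)·5 − 22·(-25))/256 = -105/64; c = (148·(-25) − 22·(-194))/256 = 71/32.

m = -1.641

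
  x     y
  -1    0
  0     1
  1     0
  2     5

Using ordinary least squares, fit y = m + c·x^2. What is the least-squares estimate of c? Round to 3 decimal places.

c = 1.222

With design matrix M, MᵀM = [[4, 6]; [6, 18]] and Mᵀy = [6, 20]ᵀ.
Δ = 4·18 − 6² = 36.
m = (6·18 − 6·20)/36 = -1/3; c = (4·20 − 6·6)/36 = 11/9.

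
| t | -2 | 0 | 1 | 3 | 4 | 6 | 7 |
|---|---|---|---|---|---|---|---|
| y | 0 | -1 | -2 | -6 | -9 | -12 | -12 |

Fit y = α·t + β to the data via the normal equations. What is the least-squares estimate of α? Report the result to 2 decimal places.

α = -1.55

Entries of MᵀM: Σt·t = 115, Σt = 19, Σ1 = 7.
For Mᵀy: Σt·y = -212, Σy = -42.
So MᵀM·[α, β]ᵀ = Mᵀy: [[115, 19]; [19, 7]]·[α, β]ᵀ = [-212, -42]ᵀ.
Eliminating β: 7·(row 1) − 19·(row 2) gives 444·α = 7·(-212) − 19·(-42) = -686, so α = -343/222.
Then β = ((-42) − 19·(-343/222))/7 = -401/222.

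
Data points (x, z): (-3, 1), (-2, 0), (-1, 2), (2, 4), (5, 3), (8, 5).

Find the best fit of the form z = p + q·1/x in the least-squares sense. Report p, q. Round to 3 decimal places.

Entries of AᵀA: Σ1 = 6, Σ1/x = -121/120, Σ1/x·1/x = 24001/14400.
Moment sums: Σz = 15, Σ1/x·z = 107/120.
AᵀA·[p, q]ᵀ = Aᵀz becomes [[6, -121/120]; [-121/120, 24001/14400]]·[p, q]ᵀ = [15, 107/120]ᵀ.
det = 6·(24001/14400) − (-121/120)² = 25873/2880.
p = (15·(24001/14400) − (-121/120)·(107/120))/(25873/2880) = 372962/129365; q = (6·(107/120) − (-121/120)·15)/(25873/2880) = 58968/25873.

p = 2.883, q = 2.279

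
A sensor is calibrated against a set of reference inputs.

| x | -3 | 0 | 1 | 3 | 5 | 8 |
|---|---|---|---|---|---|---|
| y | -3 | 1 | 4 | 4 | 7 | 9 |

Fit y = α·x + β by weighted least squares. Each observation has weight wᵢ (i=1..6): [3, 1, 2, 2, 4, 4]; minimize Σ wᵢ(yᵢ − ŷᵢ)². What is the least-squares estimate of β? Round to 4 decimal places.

Sums needed: Σwᵢ·x·x = 403, Σwᵢ·x = 51, Σwᵢ·1 = 16.
For MᵀWy: Σwᵢ·x·y = 487, Σwᵢ·y = 72.
MᵀWM·[α, β]ᵀ = MᵀWy becomes [[403, 51]; [51, 16]]·[α, β]ᵀ = [487, 72]ᵀ.
Eliminating β: 16·(row 1) − 51·(row 2) gives 3847·α = 16·487 − 51·72 = 4120, so α = 4120/3847.
Then β = (72 − 51·(4120/3847))/16 = 4179/3847.

β = 1.0863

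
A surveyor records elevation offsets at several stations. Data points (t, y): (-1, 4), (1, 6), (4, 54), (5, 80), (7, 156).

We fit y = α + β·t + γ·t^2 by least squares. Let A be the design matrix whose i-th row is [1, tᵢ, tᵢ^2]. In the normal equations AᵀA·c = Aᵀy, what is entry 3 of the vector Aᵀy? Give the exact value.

Entry 3 ↔ basis t^2, so (Aᵀy)_{3} = Σᵢ (t^2)·yᵢ = (1)·(4) + (1)·(6) + (16)·(54) + (25)·(80) + (49)·(156) = 10518.

10518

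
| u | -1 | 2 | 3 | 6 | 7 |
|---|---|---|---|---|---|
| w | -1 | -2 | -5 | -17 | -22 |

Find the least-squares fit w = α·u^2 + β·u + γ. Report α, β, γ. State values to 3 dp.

α = -0.429, β = -0.099, γ = -0.559

Entries of XᵀX: Σu^2·u^2 = 3795, Σu^2·u = 593, Σu^2 = 99, Σu·u = 99, Σu = 17, Σ1 = 5.
And Σu^2·w = -1744, Σu·w = -274, Σw = -47.
Normal equations: [[3795, 593, 99]; [593, 99, 17]; [99, 17, 5]]·[α, β, γ]ᵀ = [-1744, -274, -47]ᵀ.
Solving the 3×3 system (Gaussian elimination) gives α = -5289/12316, β = -1223/12316, γ = -3445/6158.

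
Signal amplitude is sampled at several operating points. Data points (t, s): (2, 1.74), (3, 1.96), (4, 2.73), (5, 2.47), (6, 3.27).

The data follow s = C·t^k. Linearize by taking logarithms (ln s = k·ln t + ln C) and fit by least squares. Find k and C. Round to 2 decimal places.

k = 0.54, C = 1.16

With ln sᵢ as the transformed response and ln tᵢ as the regressor:
Sums: Σln t = 6.5793, Σ(ln t)² = 9.4099, Σln s = 4.3201, Σln t·ln s = 6.0936.
Normal system: [[9.4099, 6.5793]; [6.5793, 5]]·[k, ln C]ᵀ = [6.0936, 4.3201]ᵀ.
Δ = 9.4099·5 − (6.5793)² = 3.7630; k = (6.0936·5 − 6.5793·4.3201)/3.7630 = 0.54341, ln C = (9.4099·4.3201 − 6.5793·6.0936)/3.7630 = 0.14898, so C = exp(0.14898) = 1.16065.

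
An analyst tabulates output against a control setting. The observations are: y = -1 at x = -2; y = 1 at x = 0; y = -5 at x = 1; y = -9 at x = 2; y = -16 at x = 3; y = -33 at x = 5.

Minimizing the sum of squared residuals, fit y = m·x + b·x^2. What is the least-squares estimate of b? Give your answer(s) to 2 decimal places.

Entries of AᵀA: Σx·x = 43, Σx·x^2 = 153, Σx^2·x^2 = 739.
Right-hand side: Σx·y = -234, Σx^2·y = -1014.
Normal equations: [[43, 153]; [153, 739]]·[m, b]ᵀ = [-234, -1014]ᵀ.
det = 43·739 − 153² = 8368.
m = ((-234)·739 − 153·(-1014))/8368 = -2223/1046; b = (43·(-1014) − 153·(-234))/8368 = -975/1046.

b = -0.93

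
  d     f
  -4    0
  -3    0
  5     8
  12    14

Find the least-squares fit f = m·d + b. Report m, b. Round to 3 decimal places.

m = 0.905, b = 3.237

The normal equations are: 194·m + 10·b = 208;  10·m + 4·b = 22.
(Σd·d = 194, Σd = 10, Σ1 = 4, Σd·f = 208, Σf = 22.)
Eliminating b: 4·(row 1) − 10·(row 2) gives 676·m = 4·208 − 10·22 = 612, so m = 153/169.
Then b = (22 − 10·(153/169))/4 = 547/169.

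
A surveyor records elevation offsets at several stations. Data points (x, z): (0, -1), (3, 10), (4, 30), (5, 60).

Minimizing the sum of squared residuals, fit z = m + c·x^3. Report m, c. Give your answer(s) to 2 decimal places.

m = -1.95, c = 0.49

From the data, Σ1 = 4, Σx^3 = 216, Σx^3·x^3 = 20450.
For Aᵀz: Σz = 99, Σx^3·z = 9690.
Normal equations: [[4, 216]; [216, 20450]]·[m, c]ᵀ = [99, 9690]ᵀ.
Δ = 4·20450 − 216² = 35144.
m = (99·20450 − 216·9690)/35144 = -34245/17572; c = (4·9690 − 216·99)/35144 = 2172/4393.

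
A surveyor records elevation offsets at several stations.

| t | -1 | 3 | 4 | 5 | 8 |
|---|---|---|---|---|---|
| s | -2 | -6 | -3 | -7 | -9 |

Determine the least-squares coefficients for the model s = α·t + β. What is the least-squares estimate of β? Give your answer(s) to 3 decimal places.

β = -2.523

Compute the Gram sums: Σt·t = 115, Σt = 19, Σ1 = 5.
Right-hand side: Σt·s = -135, Σs = -27.
XᵀX·[α, β]ᵀ = Xᵀs becomes [[115, 19]; [19, 5]]·[α, β]ᵀ = [-135, -27]ᵀ.
Eliminating β: 5·(row 1) − 19·(row 2) gives 214·α = 5·(-135) − 19·(-27) = -162, so α = -81/107.
Then β = ((-27) − 19·(-81/107))/5 = -270/107.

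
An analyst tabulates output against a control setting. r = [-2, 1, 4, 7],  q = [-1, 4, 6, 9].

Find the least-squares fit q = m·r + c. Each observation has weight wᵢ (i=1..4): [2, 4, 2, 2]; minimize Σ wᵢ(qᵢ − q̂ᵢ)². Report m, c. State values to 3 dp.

AᵀWA·[m, c]ᵀ = AᵀWq reads: 142·m + 22·c = 194;  22·m + 10·c = 44.
Determinant 142·10 − 22² = 936.
m = (194·10 − 22·44)/936 = 27/26; c = (142·44 − 22·194)/936 = 55/26.

m = 1.038, c = 2.115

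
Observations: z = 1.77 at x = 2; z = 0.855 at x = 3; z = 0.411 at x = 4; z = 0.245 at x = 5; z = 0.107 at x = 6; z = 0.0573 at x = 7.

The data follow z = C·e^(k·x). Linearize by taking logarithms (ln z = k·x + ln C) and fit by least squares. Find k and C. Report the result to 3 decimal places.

k = -0.683, C = 6.758

Let Y = ln z. Fitting Y = k·x + ln C by least squares:
XᵀX = [[139.0000, 27.0000]; [27.0000, 6]], rhs = [-43.3429, -6.9757]ᵀ  (here Σx = 27.0000, Σ(x)² = 139.0000, Σln z = -6.9757, Σx·ln z = -43.3429).
Slope k = (n·Σx·ln z − Σx·Σln z)/(n·Σ(x)² − (Σx)²) = (6·-43.3429 − 27.0000·-6.9757)/105.0000 = -0.68298; ln C = (Σln z − k·Σx)/n = 1.91079, so C = exp(1.91079) = 6.75845.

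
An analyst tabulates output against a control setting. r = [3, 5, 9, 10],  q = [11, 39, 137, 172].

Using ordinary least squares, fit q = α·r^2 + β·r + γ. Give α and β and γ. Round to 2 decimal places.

α = 1.84, β = -0.98, γ = -2.41

From the data, Σr^2·r^2 = 17267, Σr^2·r = 1881, Σr^2 = 215, Σr·r = 215, Σr = 27, Σ1 = 4.
Moment sums: Σr^2·q = 29371, Σr·q = 3181, Σq = 359.
Normal equations: [[17267, 1881, 215]; [1881, 215, 27]; [215, 27, 4]]·[α, β, γ]ᵀ = [29371, 3181, 359]ᵀ.
Row-reducing yields α = 4305/2342, β = -2303/2342, γ = -2827/1171.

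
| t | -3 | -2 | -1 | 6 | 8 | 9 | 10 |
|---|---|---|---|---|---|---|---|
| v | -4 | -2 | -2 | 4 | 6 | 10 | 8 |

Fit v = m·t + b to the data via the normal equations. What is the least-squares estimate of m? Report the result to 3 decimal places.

m = 0.958

Forming MᵀM = [[295, 27]; [27, 7]] and Mᵀv = [260, 20]ᵀ gives MᵀM·[m, b]ᵀ = Mᵀv.
Δ = 295·7 − 27² = 1336.
m = (260·7 − 27·20)/1336 = 160/167; b = (295·20 − 27·260)/1336 = -140/167.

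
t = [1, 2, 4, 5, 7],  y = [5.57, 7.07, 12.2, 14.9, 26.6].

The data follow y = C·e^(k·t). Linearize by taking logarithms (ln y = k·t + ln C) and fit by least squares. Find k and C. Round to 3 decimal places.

k = 0.259, C = 4.247

Linearized form: ln y = k·t + ln C. From the 5 transformed points,
Σt = 19.0000, Σ(t)² = 95.0000, Σln y = 12.1570, Σt·ln y = 52.1080.
Equations: 95.0000·k + 19.0000·ln C = 52.1080;  19.0000·k + 5·ln C = 12.1570.
Δ = 95.0000·5 − (19.0000)² = 114.0000; k = (52.1080·5 − 19.0000·12.1570)/114.0000 = 0.25928, ln C = (95.0000·12.1570 − 19.0000·52.1080)/114.0000 = 1.44613, so C = exp(1.44613) = 4.24664.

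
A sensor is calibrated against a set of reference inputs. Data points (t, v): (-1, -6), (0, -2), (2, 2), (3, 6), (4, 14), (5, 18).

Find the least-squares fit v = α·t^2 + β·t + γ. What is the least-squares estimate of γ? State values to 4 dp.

The normal equations are: 979·α + 223·β + 55·γ = 730;  223·α + 55·β + 13·γ = 174;  55·α + 13·β + 6·γ = 32.
(Σt^2·t^2 = 979, Σt^2·t = 223, Σt^2 = 55, Σt·t = 55, Σt = 13, Σ1 = 6, Σt^2·v = 730, Σt·v = 174, Σv = 32.)
Row-reducing yields α = 13/30, β = 467/210, γ = -121/35.

γ = -3.4571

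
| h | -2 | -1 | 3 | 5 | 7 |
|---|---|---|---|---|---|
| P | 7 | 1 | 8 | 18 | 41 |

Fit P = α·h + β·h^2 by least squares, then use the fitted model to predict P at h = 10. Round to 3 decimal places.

Compute the Gram sums: Σh·h = 88, Σh·h^2 = 486, Σh^2·h^2 = 3124.
For XᵀP: Σh·P = 386, Σh^2·P = 2560.
Eliminating β: 3124·(row 1) − 486·(row 2) gives 38716·α = 3124·386 − 486·2560 = -38296, so α = -9574/9679.
Then β = (2560 − 486·(-9574/9679))/3124 = 9421/9679.
At h = 10: P̂ = (-9574/9679)·(10) + (9421/9679)·(100) = 846360/9679.

P̂ = 87.443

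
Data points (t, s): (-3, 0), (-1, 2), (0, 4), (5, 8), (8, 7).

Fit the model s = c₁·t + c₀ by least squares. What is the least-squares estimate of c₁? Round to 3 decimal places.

Normal-equation sums: Σt·t = 99, Σt = 9, Σ1 = 5.
Right-hand side: Σt·s = 94, Σs = 21.
So MᵀM·[c₁, c₀]ᵀ = Mᵀs: [[99, 9]; [9, 5]]·[c₁, c₀]ᵀ = [94, 21]ᵀ.
det = 99·5 − 9² = 414.
c₁ = (94·5 − 9·21)/414 = 281/414; c₀ = (99·21 − 9·94)/414 = 137/46.

c₁ = 0.679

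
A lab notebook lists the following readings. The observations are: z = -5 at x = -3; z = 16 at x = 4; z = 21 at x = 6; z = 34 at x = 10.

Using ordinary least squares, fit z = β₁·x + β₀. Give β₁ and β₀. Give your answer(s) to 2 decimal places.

Setting ∂/∂β₁ … = 0 gives: 161·β₁ + 17·β₀ = 545;  17·β₁ + 4·β₀ = 66.
(Σx·x = 161, Σx = 17, Σ1 = 4, Σx·z = 545, Σz = 66.)
Δ = 161·4 − 17² = 355.
β₁ = (545·4 − 17·66)/355 = 1058/355; β₀ = (161·66 − 17·545)/355 = 1361/355.

β₁ = 2.98, β₀ = 3.83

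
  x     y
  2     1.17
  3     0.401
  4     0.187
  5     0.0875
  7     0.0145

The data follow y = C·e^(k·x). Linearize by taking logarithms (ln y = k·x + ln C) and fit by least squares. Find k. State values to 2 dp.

Linearized form: ln y = k·x + ln C. From the 5 transformed points,
Sums: Σx = 21.0000, Σ(x)² = 103.0000, Σln y = -9.1032, Σx·ln y = -50.9498.
Normal system: [[103.0000, 21.0000]; [21.0000, 5]]·[k, ln C]ᵀ = [-50.9498, -9.1032]ᵀ.
Δ = 103.0000·5 − (21.0000)² = 74.0000; k = (-50.9498·5 − 21.0000·-9.1032)/74.0000 = -0.85922, ln C = (103.0000·-9.1032 − 21.0000·-50.9498)/74.0000 = 1.78811.

k = -0.86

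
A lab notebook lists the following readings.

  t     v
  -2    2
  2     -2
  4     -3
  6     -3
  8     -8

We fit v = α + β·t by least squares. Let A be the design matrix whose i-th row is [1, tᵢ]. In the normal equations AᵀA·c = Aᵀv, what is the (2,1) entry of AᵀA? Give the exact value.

18

Row 2 ↔ basis t, column 1 ↔ basis 1, so (AᵀA)_{2,1} = Σᵢ t = (-2)·(1) + (2)·(1) + (4)·(1) + (6)·(1) + (8)·(1) = 18.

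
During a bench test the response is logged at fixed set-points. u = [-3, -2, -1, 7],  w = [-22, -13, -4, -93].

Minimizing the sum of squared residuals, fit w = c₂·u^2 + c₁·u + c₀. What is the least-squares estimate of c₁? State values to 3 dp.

With design matrix X, XᵀX = [[2499, 307, 63]; [307, 63, 1]; [63, 1, 4]] and Xᵀw = [-4811, -555, -132]ᵀ.
Solving the 3×3 system (Gaussian elimination) gives c₂ = -38801/19444, c₁ = 18343/19444, c₀ = -17561/9722.

c₁ = 0.943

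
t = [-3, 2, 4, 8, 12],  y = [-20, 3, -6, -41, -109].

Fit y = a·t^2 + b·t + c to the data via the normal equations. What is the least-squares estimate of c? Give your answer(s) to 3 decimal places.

Entries of XᵀX: Σt^2·t^2 = 25185, Σt^2·t = 2285, Σt^2 = 237, Σt·t = 237, Σt = 23, Σ1 = 5.
And Σt^2·y = -18584, Σt·y = -1594, Σy = -173.
So XᵀX·[a, b, c]ᵀ = Xᵀy: [[25185, 2285, 237]; [2285, 237, 23]; [237, 23, 5]]·[a, b, c]ᵀ = [-18584, -1594, -173]ᵀ.
Solving the 3×3 system (Gaussian elimination) gives a = -1021663/1007126, b = 3176791/1007126, c = -516486/503563.

c = -1.026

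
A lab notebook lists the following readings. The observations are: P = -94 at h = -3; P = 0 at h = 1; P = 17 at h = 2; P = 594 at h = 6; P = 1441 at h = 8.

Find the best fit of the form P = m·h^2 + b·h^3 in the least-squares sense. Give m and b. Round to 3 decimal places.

The normal equations are: 5490·m + 40334·b = 112830;  40334·m + 309594·b = 868770.
det = 5490·309594 − 40334² = 72839504.
m = (112830·309594 − 40334·868770)/72839504 = -6842385/4552469; b = (5490·868770 − 40334·112830)/72839504 = 13666380/4552469.

m = -1.503, b = 3.002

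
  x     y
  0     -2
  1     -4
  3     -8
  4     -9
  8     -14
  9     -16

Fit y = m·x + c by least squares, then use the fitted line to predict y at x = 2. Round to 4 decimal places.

With design matrix A, AᵀA = [[171, 25]; [25, 6]] and Aᵀy = [-320, -53]ᵀ.
Determinant 171·6 − 25² = 401.
m = ((-320)·6 − 25·(-53))/401 = -595/401; c = (171·(-53) − 25·(-320))/401 = -1063/401.
At x = 2: ŷ = (-595/401)·(2) + (-1063/401)·(1) = -2253/401.

ŷ = -5.6185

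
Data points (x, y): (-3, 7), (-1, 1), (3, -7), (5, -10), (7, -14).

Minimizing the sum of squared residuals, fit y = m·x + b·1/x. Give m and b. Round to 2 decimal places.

m = -2.09, b = 0.59

Entries of AᵀA: Σx·x = 93, Σx·1/x = 5, Σ1/x·1/x = 14141/11025.
And Σx·y = -191, Σ1/x·y = -29/3.
Determinant 93·(14141/11025) − 5² = 346496/3675.
m = ((-191)·(14141/11025) − 5·(-29/3))/(346496/3675) = -271007/129936; b = (93·(-29/3) − 5·(-191))/(346496/3675) = 25725/43312.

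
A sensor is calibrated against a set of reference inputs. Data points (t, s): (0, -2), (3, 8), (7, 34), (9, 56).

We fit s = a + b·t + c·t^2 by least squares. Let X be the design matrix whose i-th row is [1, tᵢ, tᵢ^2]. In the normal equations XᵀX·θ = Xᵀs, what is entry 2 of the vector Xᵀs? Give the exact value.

Entry 2 ↔ basis t, so (Xᵀs)_{2} = Σᵢ (t)·sᵢ = (0)·(-2) + (3)·(8) + (7)·(34) + (9)·(56) = 766.

766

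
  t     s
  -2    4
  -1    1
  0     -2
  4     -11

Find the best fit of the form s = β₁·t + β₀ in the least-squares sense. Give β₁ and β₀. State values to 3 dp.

Sums needed: Σt·t = 21, Σt = 1, Σ1 = 4.
For Xᵀs: Σt·s = -53, Σs = -8.
Normal equations: [[21, 1]; [1, 4]]·[β₁, β₀]ᵀ = [-53, -8]ᵀ.
Eliminating β₀: 4·(row 1) − 1·(row 2) gives 83·β₁ = 4·(-53) − 1·(-8) = -204, so β₁ = -204/83.
Then β₀ = ((-8) − 1·(-204/83))/4 = -115/83.

β₁ = -2.458, β₀ = -1.386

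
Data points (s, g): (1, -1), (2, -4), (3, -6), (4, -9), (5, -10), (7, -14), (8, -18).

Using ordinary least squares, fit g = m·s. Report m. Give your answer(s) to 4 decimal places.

m = -2.1131

With design matrix X, XᵀX = [[168]] and Xᵀg = [-355]ᵀ.
Hence m = -355 / 168 ≈ -2.1131.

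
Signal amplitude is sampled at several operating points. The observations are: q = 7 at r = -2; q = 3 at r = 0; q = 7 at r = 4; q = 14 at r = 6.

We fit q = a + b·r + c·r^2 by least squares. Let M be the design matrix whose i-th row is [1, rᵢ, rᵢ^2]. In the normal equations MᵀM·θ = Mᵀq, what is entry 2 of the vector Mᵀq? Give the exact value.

98

Entry 2 ↔ basis r, so (Mᵀq)_{2} = Σᵢ (r)·qᵢ = (-2)·(7) + (0)·(3) + (4)·(7) + (6)·(14) = 98.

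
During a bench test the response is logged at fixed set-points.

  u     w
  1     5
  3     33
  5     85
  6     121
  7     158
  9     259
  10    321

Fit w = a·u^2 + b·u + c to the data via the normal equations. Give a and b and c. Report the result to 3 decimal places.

The normal system MᵀM·[a, b, c]ᵀ = Mᵀw is [[20965, 2441, 301]; [2441, 301, 41]; [301, 41, 7]]·[a, b, c]ᵀ = [67604, 7902, 982]ᵀ.
Row-reducing yields a = 5609/1848, b = 401/264, c = 135/154.

a = 3.035, b = 1.519, c = 0.877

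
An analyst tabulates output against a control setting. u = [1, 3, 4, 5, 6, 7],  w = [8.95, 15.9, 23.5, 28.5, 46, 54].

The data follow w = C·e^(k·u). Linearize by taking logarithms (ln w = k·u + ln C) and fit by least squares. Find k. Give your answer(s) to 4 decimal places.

k = 0.3088

With ln wᵢ as the transformed response and uᵢ as the regressor:
XᵀX = [[136.0000, 26.0000]; [26.0000, 6]], rhs = [90.7629, 19.2825]ᵀ  (here Σu = 26.0000, Σ(u)² = 136.0000, Σln w = 19.2825, Σu·ln w = 90.7629).
Δ = 136.0000·6 − (26.0000)² = 140.0000; k = (90.7629·6 − 26.0000·19.2825)/140.0000 = 0.30880, ln C = (136.0000·19.2825 − 26.0000·90.7629)/140.0000 = 1.87561.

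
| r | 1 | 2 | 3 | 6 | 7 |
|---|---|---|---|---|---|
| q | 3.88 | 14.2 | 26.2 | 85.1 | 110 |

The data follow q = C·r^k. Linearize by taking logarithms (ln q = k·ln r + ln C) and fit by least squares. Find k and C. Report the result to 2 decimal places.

Taking logs, ln q = k·ln r + ln C, so regress ln q on ln r.
Σln r = 5.5294, Σ(ln r)² = 8.6844, Σln q = 16.4191, Σln r·ln q = 22.5359.
Normal system: [[8.6844, 5.5294]; [5.5294, 5]]·[k, ln C]ᵀ = [22.5359, 16.4191]ᵀ.
Δ = 8.6844·5 − (5.5294)² = 12.8473; k = (22.5359·5 − 5.5294·16.4191)/12.8473 = 1.70393, ln C = (8.6844·16.4191 − 5.5294·22.5359)/12.8473 = 1.39947, so C = exp(1.39947) = 4.05307.

k = 1.70, C = 4.05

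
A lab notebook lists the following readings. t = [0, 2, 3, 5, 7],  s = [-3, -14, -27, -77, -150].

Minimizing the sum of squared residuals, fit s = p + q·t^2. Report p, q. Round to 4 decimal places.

Normal-equation sums: Σ1 = 5, Σt^2 = 87, Σt^2·t^2 = 3123.
Moment sums: Σs = -271, Σt^2·s = -9574.
Normal equations: [[5, 87]; [87, 3123]]·[p, q]ᵀ = [-271, -9574]ᵀ.
Eliminating q: 3123·(row 1) − 87·(row 2) gives 8046·p = 3123·(-271) − 87·(-9574) = -13395, so p = -4465/2682.
Then q = ((-9574) − 87·(-4465/2682))/3123 = -24293/8046.

p = -1.6648, q = -3.0193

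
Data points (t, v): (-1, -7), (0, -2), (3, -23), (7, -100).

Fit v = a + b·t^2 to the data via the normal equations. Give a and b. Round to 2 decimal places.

a = -4.04, b = -1.96

The normal system MᵀM·[a, b]ᵀ = Mᵀv is [[4, 59]; [59, 2483]]·[a, b]ᵀ = [-132, -5114]ᵀ.
Eliminating b: 2483·(row 1) − 59·(row 2) gives 6451·a = 2483·(-132) − 59·(-5114) = -26030, so a = -26030/6451.
Then b = ((-5114) − 59·(-26030/6451))/2483 = -12668/6451.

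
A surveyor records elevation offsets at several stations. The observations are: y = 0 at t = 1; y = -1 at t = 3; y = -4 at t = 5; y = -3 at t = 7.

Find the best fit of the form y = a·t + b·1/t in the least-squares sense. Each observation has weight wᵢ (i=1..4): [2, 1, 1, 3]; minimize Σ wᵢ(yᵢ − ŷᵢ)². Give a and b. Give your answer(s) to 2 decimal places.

Compute the Gram sums: Σwᵢ·t·t = 183, Σwᵢ·t·1/t = 7, Σwᵢ·1/t·1/t = 24391/11025.
And Σwᵢ·t·y = -86, Σwᵢ·1/t·y = -254/105.
Normal equations: [[183, 7]; [7, 24391/11025]]·[a, b]ᵀ = [-86, -254/105]ᵀ.
Δ = 183·(24391/11025) − 7² = 1307776/3675.
a = ((-86)·(24391/11025) − 7·(-254/105))/(1307776/3675) = -14051/28848; b = (183·(-254/105) − 7·(-86))/(1307776/3675) = 4305/9616.

a = -0.49, b = 0.45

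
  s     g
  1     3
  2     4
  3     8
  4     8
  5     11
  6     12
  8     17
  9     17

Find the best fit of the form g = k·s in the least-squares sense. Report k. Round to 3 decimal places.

The normal system AᵀA·[k]ᵀ = Aᵀg is [[236]]·[k]ᵀ = [483]ᵀ.
Hence k = 483 / 236 ≈ 2.04661.

k = 2.047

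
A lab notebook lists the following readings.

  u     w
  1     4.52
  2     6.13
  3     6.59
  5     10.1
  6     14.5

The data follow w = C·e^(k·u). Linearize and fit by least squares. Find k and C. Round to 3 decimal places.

With ln wᵢ as the transformed response and uᵢ as the regressor:
AᵀA = [[75.0000, 17.0000]; [17.0000, 5]], rhs = [38.3991, 10.1939]ᵀ  (here Σu = 17.0000, Σ(u)² = 75.0000, Σln w = 10.1939, Σu·ln w = 38.3991).
Δ = 75.0000·5 − (17.0000)² = 86.0000; k = (38.3991·5 − 17.0000·10.1939)/86.0000 = 0.21743, ln C = (75.0000·10.1939 − 17.0000·38.3991)/86.0000 = 1.29954, so C = exp(1.29954) = 3.66762.

k = 0.217, C = 3.668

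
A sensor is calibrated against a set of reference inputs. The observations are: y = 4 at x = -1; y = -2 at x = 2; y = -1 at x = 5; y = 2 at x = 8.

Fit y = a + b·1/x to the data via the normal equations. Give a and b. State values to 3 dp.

Normal-equation sums: Σ1 = 4, Σ1/x = -7/40, Σ1/x·1/x = 2089/1600.
Moment sums: Σy = 3, Σ1/x·y = -99/20.
AᵀA·[a, b]ᵀ = Aᵀy becomes [[4, -7/40]; [-7/40, 2089/1600]]·[a, b]ᵀ = [3, -99/20]ᵀ.
Determinant 4·(2089/1600) − (-7/40)² = 8307/1600.
a = (3·(2089/1600) − (-7/40)·(-99/20))/(8307/1600) = 1627/2769; b = (4·(-99/20) − (-7/40)·3)/(8307/1600) = -10280/2769.

a = 0.588, b = -3.713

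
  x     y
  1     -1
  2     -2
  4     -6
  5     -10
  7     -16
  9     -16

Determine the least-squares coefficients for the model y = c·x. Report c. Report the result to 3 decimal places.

c = -1.903

The normal system AᵀA·[c]ᵀ = Aᵀy is [[176]]·[c]ᵀ = [-335]ᵀ.
c = (-335)/176 = -1.90341.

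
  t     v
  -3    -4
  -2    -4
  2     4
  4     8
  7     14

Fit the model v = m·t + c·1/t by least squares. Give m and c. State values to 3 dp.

Sums needed: Σt·t = 82, Σt·1/t = 5, Σ1/t·1/t = 4897/7056.
And Σt·v = 158, Σ1/t·v = 28/3.
So XᵀX·[m, c]ᵀ = Xᵀv: [[82, 5]; [5, 4897/7056]]·[m, c]ᵀ = [158, 28/3]ᵀ.
Eliminating c: (4897/7056)·(row 1) − 5·(row 2) gives (112577/3528)·m = (4897/7056)·158 − 5·(28/3) = 222223/3528, so m = 222223/112577.
Then c = ((28/3) − 5·(222223/112577))/(4897/7056) = -87024/112577.

m = 1.974, c = -0.773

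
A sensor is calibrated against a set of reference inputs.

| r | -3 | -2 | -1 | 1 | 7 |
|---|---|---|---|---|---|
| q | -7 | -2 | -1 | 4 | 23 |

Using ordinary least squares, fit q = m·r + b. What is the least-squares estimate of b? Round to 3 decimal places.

From the data, Σr·r = 64, Σr = 2, Σ1 = 5.
For Mᵀq: Σr·q = 191, Σq = 17.
Eliminating b: 5·(row 1) − 2·(row 2) gives 316·m = 5·191 − 2·17 = 921, so m = 921/316.
Then b = (17 − 2·(921/316))/5 = 353/158.

b = 2.234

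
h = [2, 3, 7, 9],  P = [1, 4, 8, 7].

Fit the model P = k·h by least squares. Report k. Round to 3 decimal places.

k = 0.930

Forming XᵀX = [[143]] and XᵀP = [133]ᵀ gives XᵀX·[k]ᵀ = XᵀP.
Hence k = 133 / 143 ≈ 0.93007.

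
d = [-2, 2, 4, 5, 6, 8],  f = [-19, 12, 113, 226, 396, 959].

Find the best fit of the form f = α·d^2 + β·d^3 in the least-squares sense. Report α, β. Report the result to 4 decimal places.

α = -0.8855, β = 1.9834

The normal equations are: 6305·α + 44693·β = 83062;  44693·α + 328649·β = 612274.
det = 6305·328649 − 44693² = 74667696.
α = (83062·328649 − 44693·612274)/74667696 = -5509887/6222308; β = (6305·612274 − 44693·83062)/74667696 = 12341467/6222308.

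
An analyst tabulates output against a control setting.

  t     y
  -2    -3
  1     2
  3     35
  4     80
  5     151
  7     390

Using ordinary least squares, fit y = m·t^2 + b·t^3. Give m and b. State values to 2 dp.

Normal-equation sums: Σt^2·t^2 = 3380, Σt^2·t^3 = 21168, Σt^3·t^3 = 138164.
And Σt^2·y = 24470, Σt^3·y = 158736.
Δ = 3380·138164 − 21168² = 18910096.
m = (24470·138164 − 21168·158736)/18910096 = 2593679/2363762; b = (3380·158736 − 21168·24470)/18910096 = 1159170/1181881.

m = 1.10, b = 0.98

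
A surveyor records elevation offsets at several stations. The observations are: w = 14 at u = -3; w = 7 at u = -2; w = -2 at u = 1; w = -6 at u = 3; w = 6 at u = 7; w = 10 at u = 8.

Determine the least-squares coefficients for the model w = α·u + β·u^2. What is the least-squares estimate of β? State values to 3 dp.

The normal equations are: 136·α + 848·β = 46;  848·α + 6676·β = 1032.
(Σu·u = 136, Σu·u^2 = 848, Σu^2·u^2 = 6676, Σu·w = 46, Σu^2·w = 1032.)
Determinant 136·6676 − 848² = 188832.
α = (46·6676 − 848·1032)/188832 = -71005/23604; β = (136·1032 − 848·46)/188832 = 3167/5901.

β = 0.537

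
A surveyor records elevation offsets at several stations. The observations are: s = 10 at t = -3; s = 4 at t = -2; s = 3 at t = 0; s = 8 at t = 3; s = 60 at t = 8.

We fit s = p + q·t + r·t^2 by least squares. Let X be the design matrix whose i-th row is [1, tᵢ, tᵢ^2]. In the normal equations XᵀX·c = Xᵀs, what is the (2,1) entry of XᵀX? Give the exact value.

6

Row 2 ↔ basis t, column 1 ↔ basis 1, so (XᵀX)_{2,1} = Σᵢ t = (-3)·(1) + (-2)·(1) + (0)·(1) + (3)·(1) + (8)·(1) = 6.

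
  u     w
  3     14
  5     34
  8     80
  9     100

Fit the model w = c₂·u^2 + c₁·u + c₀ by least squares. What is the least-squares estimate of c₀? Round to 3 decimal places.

c₀ = 0.610

Forming MᵀM = [[11363, 1393, 179]; [1393, 179, 25]; [179, 25, 4]] and Mᵀw = [14196, 1752, 228]ᵀ gives MᵀM·[c₂, c₁, c₀]ᵀ = Mᵀw.
Solving the 3×3 system (Gaussian elimination) gives c₂ = 129/118, c₁ = 141/118, c₀ = 36/59.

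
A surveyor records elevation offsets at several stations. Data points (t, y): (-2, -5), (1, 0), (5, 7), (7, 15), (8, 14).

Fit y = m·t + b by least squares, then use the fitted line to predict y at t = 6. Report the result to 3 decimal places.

ŷ = 10.681

Setting ∂/∂m … = 0 gives: 143·m + 19·b = 262;  19·m + 5·b = 31.
(Σt·t = 143, Σt = 19, Σ1 = 5, Σt·y = 262, Σy = 31.)
Δ = 143·5 − 19² = 354.
m = (262·5 − 19·31)/354 = 721/354; b = (143·31 − 19·262)/354 = -545/354.
At t = 6: ŷ = (721/354)·(6) + (-545/354)·(1) = 3781/354.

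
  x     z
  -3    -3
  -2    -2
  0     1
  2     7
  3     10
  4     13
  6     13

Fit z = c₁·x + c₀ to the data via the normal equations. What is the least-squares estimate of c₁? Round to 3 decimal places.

With design matrix M, MᵀM = [[78, 10]; [10, 7]] and Mᵀz = [187, 39]ᵀ.
Eliminating c₀: 7·(row 1) − 10·(row 2) gives 446·c₁ = 7·187 − 10·39 = 919, so c₁ = 919/446.
Then c₀ = (39 − 10·(919/446))/7 = 586/223.

c₁ = 2.061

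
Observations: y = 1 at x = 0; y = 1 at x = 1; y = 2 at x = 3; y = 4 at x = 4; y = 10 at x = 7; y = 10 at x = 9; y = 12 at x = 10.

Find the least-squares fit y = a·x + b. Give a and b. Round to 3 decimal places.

a = 1.197, b = -0.097

The normal equations are: 256·a + 34·b = 303;  34·a + 7·b = 40.
Δ = 256·7 − 34² = 636.
a = (303·7 − 34·40)/636 = 761/636; b = (256·40 − 34·303)/636 = -31/318.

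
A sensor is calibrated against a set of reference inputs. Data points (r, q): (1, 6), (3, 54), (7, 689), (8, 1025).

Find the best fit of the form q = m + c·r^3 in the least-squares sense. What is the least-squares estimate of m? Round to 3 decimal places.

m = 2.263

Compute the Gram sums: Σ1 = 4, Σr^3 = 883, Σr^3·r^3 = 380523.
Moment sums: Σq = 1774, Σr^3·q = 762591.
Eliminating c: 380523·(row 1) − 883·(row 2) gives 742403·m = 380523·1774 − 883·762591 = 1679949, so m = 1679949/742403.
Then c = (762591 − 883·(1679949/742403))/380523 = 1483922/742403.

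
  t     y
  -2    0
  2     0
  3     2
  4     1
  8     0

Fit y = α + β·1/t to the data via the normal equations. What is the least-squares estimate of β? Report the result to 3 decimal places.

β = 0.835

Compute the Gram sums: Σ1 = 5, Σ1/t = 17/24, Σ1/t·1/t = 397/576.
For Mᵀy: Σy = 3, Σ1/t·y = 11/12.
MᵀM·[α, β]ᵀ = Mᵀy becomes [[5, 17/24]; [17/24, 397/576]]·[α, β]ᵀ = [3, 11/12]ᵀ.
Eliminating β: (397/576)·(row 1) − (17/24)·(row 2) gives (53/18)·α = (397/576)·3 − (17/24)·(11/12) = 817/576, so α = 817/1696.
Then β = ((11/12) − (17/24)·(817/1696))/(397/576) = 177/212.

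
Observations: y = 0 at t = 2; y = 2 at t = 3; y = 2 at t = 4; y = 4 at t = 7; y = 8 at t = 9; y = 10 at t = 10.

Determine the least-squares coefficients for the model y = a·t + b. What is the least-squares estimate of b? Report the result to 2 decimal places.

b = -2.30

Normal-equation sums: Σt·t = 259, Σt = 35, Σ1 = 6.
For Xᵀy: Σt·y = 214, Σy = 26.
det = 259·6 − 35² = 329.
a = (214·6 − 35·26)/329 = 374/329; b = (259·26 − 35·214)/329 = -108/47.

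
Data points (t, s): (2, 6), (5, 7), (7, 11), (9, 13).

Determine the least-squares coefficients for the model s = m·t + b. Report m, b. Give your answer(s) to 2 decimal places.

m = 1.06, b = 3.18

The normal system AᵀA·[m, b]ᵀ = Aᵀs is [[159, 23]; [23, 4]]·[m, b]ᵀ = [241, 37]ᵀ.
Eliminating b: 4·(row 1) − 23·(row 2) gives 107·m = 4·241 − 23·37 = 113, so m = 113/107.
Then b = (37 − 23·(113/107))/4 = 340/107.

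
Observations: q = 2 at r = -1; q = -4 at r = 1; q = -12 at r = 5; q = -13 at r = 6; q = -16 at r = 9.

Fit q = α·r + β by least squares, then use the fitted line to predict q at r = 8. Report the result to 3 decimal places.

q̂ = -15.850

Setting ∂/∂α … = 0 gives: 144·α + 20·β = -288;  20·α + 5·β = -43.
Determinant 144·5 − 20² = 320.
α = ((-288)·5 − 20·(-43))/320 = -29/16; β = (144·(-43) − 20·(-288))/320 = -27/20.
At r = 8: q̂ = (-29/16)·(8) + (-27/20)·(1) = -317/20.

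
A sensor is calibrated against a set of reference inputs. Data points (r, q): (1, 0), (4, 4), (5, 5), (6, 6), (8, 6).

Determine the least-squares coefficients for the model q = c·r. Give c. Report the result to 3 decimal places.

Sums needed: Σr·r = 142.
And Σr·q = 125.
MᵀM·[c]ᵀ = Mᵀq becomes [[142]]·[c]ᵀ = [125]ᵀ.
Hence c = 125 / 142 ≈ 0.880282.

c = 0.880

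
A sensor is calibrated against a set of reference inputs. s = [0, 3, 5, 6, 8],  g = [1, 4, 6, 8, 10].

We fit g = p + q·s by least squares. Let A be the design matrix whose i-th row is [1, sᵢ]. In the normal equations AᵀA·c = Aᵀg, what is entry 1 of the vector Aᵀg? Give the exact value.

29

Entry 1 ↔ basis 1, so (Aᵀg)_{1} = Σᵢ gᵢ = (1)·(1) + (1)·(4) + (1)·(6) + (1)·(8) + (1)·(10) = 29.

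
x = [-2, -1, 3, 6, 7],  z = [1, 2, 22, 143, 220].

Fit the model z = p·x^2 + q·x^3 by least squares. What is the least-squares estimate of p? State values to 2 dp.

Normal-equation sums: Σx^2·x^2 = 3795, Σx^2·x^3 = 24793, Σx^3·x^3 = 165099.
For Aᵀz: Σx^2·z = 16132, Σx^3·z = 106932.
So AᵀA·[p, q]ᵀ = Aᵀz: [[3795, 24793]; [24793, 165099]]·[p, q]ᵀ = [16132, 106932]ᵀ.
Eliminating q: 165099·(row 1) − 24793·(row 2) gives 11857856·p = 165099·16132 − 24793·106932 = 12211992, so p = 1526499/1482232.
Then q = (106932 − 24793·(1526499/1482232))/165099 = 730783/1482232.

p = 1.03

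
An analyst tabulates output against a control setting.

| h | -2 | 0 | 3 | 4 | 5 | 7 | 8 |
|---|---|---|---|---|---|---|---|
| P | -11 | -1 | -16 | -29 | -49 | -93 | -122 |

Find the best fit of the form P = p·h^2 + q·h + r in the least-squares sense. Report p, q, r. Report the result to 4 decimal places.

p = -1.9939, q = 0.8073, r = -1.1709

Entries of XᵀX: Σh^2·h^2 = 7475, Σh^2·h = 1063, Σh^2 = 167, Σh·h = 167, Σh = 25, Σ1 = 7.
Right-hand side: Σh^2·P = -14242, Σh·P = -2014, ΣP = -321.
XᵀX·[p, q, r]ᵀ = XᵀP becomes [[7475, 1063, 167]; [1063, 167, 25]; [167, 25, 7]]·[p, q, r]ᵀ = [-14242, -2014, -321]ᵀ.
Solving the 3×3 system (Gaussian elimination) gives p = -374065/187602, q = 151451/187602, r = -36611/31267.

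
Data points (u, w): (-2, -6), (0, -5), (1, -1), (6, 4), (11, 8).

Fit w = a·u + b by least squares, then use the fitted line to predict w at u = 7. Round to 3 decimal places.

The normal equations are: 162·a + 16·b = 123;  16·a + 5·b = 0.
Eliminating b: 5·(row 1) − 16·(row 2) gives 554·a = 5·123 − 16·0 = 615, so a = 615/554.
Then b = (0 − 16·(615/554))/5 = -984/277.
At u = 7: ŵ = (615/554)·(7) + (-984/277)·(1) = 2337/554.

ŵ = 4.218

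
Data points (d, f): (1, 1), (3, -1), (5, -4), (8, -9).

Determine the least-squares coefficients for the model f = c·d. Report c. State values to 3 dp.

Compute the Gram sums: Σd·d = 99.
Right-hand side: Σd·f = -94.
Hence c = -94 / 99 ≈ -0.949495.

c = -0.949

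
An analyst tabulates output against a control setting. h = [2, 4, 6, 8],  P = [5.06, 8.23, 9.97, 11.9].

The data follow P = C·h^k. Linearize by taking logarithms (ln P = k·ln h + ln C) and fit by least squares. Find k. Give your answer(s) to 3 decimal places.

k = 0.612

Linearized form: ln P = k·ln h + ln C. From the 4 transformed points,
Σln h = 5.9506, Σ(ln h)² = 9.9367, Σln P = 8.5053, Σln h·ln P = 13.3160.
Equations: 9.9367·k + 5.9506·ln C = 13.3160;  5.9506·k + 4·ln C = 8.5053.
Slope k = (n·Σln h·ln P − Σln h·Σln P)/(n·Σ(ln h)² − (Σln h)²) = (4·13.3160 − 5.9506·8.5053)/4.3368 = 0.61152; ln C = (Σln P − k·Σln h)/n = 1.21659.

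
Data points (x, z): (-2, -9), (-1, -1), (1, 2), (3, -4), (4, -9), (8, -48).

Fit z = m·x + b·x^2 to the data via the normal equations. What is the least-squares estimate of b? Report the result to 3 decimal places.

The normal equations are: 95·m + 595·b = -411;  595·m + 4451·b = -3287.
det = 95·4451 − 595² = 68820.
m = ((-411)·4451 − 595·(-3287))/68820 = 31601/17205; b = (95·(-3287) − 595·(-411))/68820 = -3386/3441.

b = -0.984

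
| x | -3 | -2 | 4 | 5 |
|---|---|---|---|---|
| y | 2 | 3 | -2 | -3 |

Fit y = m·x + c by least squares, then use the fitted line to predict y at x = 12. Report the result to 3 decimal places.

ŷ = -7.700

From the data, Σx·x = 54, Σx = 4, Σ1 = 4.
For Mᵀy: Σx·y = -35, Σy = 0.
Δ = 54·4 − 4² = 200.
m = ((-35)·4 − 4·0)/200 = -7/10; c = (54·0 − 4·(-35))/200 = 7/10.
At x = 12: ŷ = (-7/10)·(12) + (7/10)·(1) = -77/10.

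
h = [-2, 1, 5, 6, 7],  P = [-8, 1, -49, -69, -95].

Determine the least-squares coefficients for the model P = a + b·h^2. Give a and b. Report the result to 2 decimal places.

Sums needed: Σ1 = 5, Σh^2 = 115, Σh^2·h^2 = 4339.
For MᵀP: ΣP = -220, Σh^2·P = -8395.
MᵀM·[a, b]ᵀ = MᵀP becomes [[5, 115]; [115, 4339]]·[a, b]ᵀ = [-220, -8395]ᵀ.
Δ = 5·4339 − 115² = 8470.
a = ((-220)·4339 − 115·(-8395))/8470 = 2169/1694; b = (5·(-8395) − 115·(-220))/8470 = -3335/1694.

a = 1.28, b = -1.97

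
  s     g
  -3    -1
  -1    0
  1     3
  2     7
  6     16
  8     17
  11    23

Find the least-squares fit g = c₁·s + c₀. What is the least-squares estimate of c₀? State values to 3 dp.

c₀ = 2.993

AᵀA·[c₁, c₀]ᵀ = Aᵀg reads: 236·c₁ + 24·c₀ = 505;  24·c₁ + 7·c₀ = 65.
Determinant 236·7 − 24² = 1076.
c₁ = (505·7 − 24·65)/1076 = 1975/1076; c₀ = (236·65 − 24·505)/1076 = 805/269.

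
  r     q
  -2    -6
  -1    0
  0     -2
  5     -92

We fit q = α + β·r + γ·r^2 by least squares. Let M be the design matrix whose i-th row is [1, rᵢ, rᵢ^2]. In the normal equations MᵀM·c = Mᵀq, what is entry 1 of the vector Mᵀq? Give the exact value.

-100

Entry 1 ↔ basis 1, so (Mᵀq)_{1} = Σᵢ qᵢ = (1)·(-6) + (1)·(0) + (1)·(-2) + (1)·(-92) = -100.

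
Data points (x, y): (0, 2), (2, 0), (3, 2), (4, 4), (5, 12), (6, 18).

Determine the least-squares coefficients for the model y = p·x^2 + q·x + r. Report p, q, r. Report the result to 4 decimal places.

p = 0.9524, q = -3.0000, r = 2.0476

From the data, Σx^2·x^2 = 2274, Σx^2·x = 440, Σx^2 = 90, Σx·x = 90, Σx = 20, Σ1 = 6.
Moment sums: Σx^2·y = 1030, Σx·y = 190, Σy = 38.
MᵀM·[p, q, r]ᵀ = Mᵀy becomes [[2274, 440, 90]; [440, 90, 20]; [90, 20, 6]]·[p, q, r]ᵀ = [1030, 190, 38]ᵀ.
Row-reducing yields p = 20/21, q = -3, r = 43/21.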